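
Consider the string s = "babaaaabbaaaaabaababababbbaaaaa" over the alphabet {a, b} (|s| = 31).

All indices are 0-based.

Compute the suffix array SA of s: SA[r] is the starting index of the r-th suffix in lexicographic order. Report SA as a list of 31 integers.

[30, 29, 28, 27, 26, 9, 10, 3, 11, 4, 12, 15, 5, 1, 13, 16, 18, 20, 6, 22, 25, 8, 2, 14, 0, 17, 19, 21, 24, 7, 23]

rank→(start, suffix):
  0 → (30, 'a')
  1 → (29, 'aa')
  2 → (28, 'aaa')
  3 → (27, 'aaaa')
  4 → (26, 'aaaaa')
  5 → (9, 'aaaaabaababababbbaaaaa')
  6 → (10, 'aaaabaababababbbaaaaa')
  7 → (3, 'aaaabbaaaaabaababababbbaaaaa')
  8 → (11, 'aaabaababababbbaaaaa')
  9 → (4, 'aaabbaaaaabaababababbbaaaaa')
  10 → (12, 'aabaababababbbaaaaa')
  11 → (15, 'aababababbbaaaaa')
  12 → (5, 'aabbaaaaabaababababbbaaaaa')
  13 → (1, 'abaaaabbaaaaabaababababbbaaaaa')
  14 → (13, 'abaababababbbaaaaa')
  15 → (16, 'ababababbbaaaaa')
  16 → (18, 'abababbbaaaaa')
  17 → (20, 'ababbbaaaaa')
  18 → (6, 'abbaaaaabaababababbbaaaaa')
  19 → (22, 'abbbaaaaa')
  20 → (25, 'baaaaa')
  21 → (8, 'baaaaabaababababbbaaaaa')
  22 → (2, 'baaaabbaaaaabaababababbbaaaaa')
  23 → (14, 'baababababbbaaaaa')
  24 → (0, 'babaaaabbaaaaabaababababbbaaaaa')
  25 → (17, 'babababbbaaaaa')
  26 → (19, 'bababbbaaaaa')
  27 → (21, 'babbbaaaaa')
  28 → (24, 'bbaaaaa')
  29 → (7, 'bbaaaaabaababababbbaaaaa')
  30 → (23, 'bbbaaaaa')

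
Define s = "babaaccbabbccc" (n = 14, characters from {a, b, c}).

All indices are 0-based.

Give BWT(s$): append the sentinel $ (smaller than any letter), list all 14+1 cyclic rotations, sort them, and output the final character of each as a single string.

cbbbaa$cabcccab

rank  rotation         last
    0  $babaaccbabbccc  c
    1  aaccbabbccc$bab  b
    2  abaaccbabbccc$b  b
    3  abbccc$babaaccb  b
    4  accbabbccc$baba  a
    5  baaccbabbccc$ba  a
    6  babaaccbabbccc$  $
    7  babbccc$babaacc  c
    8  bbccc$babaaccba  a
    9  bccc$babaaccbab  b
   10  c$babaaccbabbcc  c
   11  cbabbccc$babaac  c
   12  cc$babaaccbabbc  c
   13  ccbabbccc$babaa  a
   14  ccc$babaaccbabb  b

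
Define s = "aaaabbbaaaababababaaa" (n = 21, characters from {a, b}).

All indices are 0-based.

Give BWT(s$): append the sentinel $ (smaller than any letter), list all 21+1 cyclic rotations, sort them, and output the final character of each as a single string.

aaabb$aaaabbbaaabaaaba

rank  rotation                last
    0  $aaaabbbaaaababababaaa  a
    1  a$aaaabbbaaaababababaa  a
    2  aa$aaaabbbaaaababababa  a
    3  aaa$aaaabbbaaaabababab  b
    4  aaaababababaaa$aaaabbb  b
    5  aaaabbbaaaababababaaa$  $
    6  aaababababaaa$aaaabbba  a
    7  aaabbbaaaababababaaa$a  a
    8  aababababaaa$aaaabbbaa  a
    9  aabbbaaaababababaaa$aa  a
   10  abaaa$aaaabbbaaaababab  b
   11  ababaaa$aaaabbbaaaabab  b
   12  abababaaa$aaaabbbaaaab  b
   13  ababababaaa$aaaabbbaaa  a
   14  abbbaaaababababaaa$aaa  a
   15  baaa$aaaabbbaaaabababa  a
   16  baaaababababaaa$aaaabb  b
   17  babaaa$aaaabbbaaaababa  a
   18  bababaaa$aaaabbbaaaaba  a
   19  babababaaa$aaaabbbaaaa  a
   20  bbaaaababababaaa$aaaab  b
   21  bbbaaaababababaaa$aaaa  a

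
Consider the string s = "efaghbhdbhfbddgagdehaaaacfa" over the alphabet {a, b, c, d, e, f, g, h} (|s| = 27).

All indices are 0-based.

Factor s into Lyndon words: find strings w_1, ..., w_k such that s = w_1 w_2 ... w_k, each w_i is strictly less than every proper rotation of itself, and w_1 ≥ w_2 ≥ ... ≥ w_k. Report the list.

["ef", "aghbhdbhfbddg", "agdeh", "aaaacf", "a"]

emit factor 1: 'ef' (i=0, period=2)
emit factor 2: 'aghbhdbhfbddg' (i=2, period=13)
emit factor 3: 'agdeh' (i=15, period=5)
emit factor 4: 'aaaacf' (i=20, period=6)
emit factor 5: 'a' (i=26, period=1)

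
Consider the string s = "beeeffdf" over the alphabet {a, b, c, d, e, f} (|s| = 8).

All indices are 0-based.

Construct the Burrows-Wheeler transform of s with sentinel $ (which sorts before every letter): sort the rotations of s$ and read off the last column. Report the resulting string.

f$fbeedfe

rank  rotation   last
    0  $beeeffdf  f
    1  beeeffdf$  $
    2  df$beeeff  f
    3  eeeffdf$b  b
    4  eeffdf$be  e
    5  effdf$bee  e
    6  f$beeeffd  d
    7  fdf$beeef  f
    8  ffdf$beee  e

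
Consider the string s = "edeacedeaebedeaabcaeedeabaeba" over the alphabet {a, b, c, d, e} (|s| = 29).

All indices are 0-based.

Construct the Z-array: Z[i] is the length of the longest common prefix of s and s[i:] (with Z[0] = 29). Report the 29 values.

Z[0]=29
i=1: i≥r, start 0; Z[1]=0
i=2: i≥r, start 0; Z[2]=1 scan→box=[2,3)
i=3: i≥r, start 0; Z[3]=0
i=4: i≥r, start 0; Z[4]=0
i=5: i≥r, start 0; Z[5]=4 scan→box=[5,9)
i=6: min(r-i=3, Z[1]=0)=0; Z[6]=0
i=7: min(r-i=2, Z[2]=1)=1; Z[7]=1
i=8: min(r-i=1, Z[3]=0)=0; Z[8]=0
i=9: i≥r, start 0; Z[9]=1 scan→box=[9,10)
i=10: i≥r, start 0; Z[10]=0
i=11: i≥r, start 0; Z[11]=4 scan→box=[11,15)
i=12: min(r-i=3, Z[1]=0)=0; Z[12]=0
i=13: min(r-i=2, Z[2]=1)=1; Z[13]=1
i=14: min(r-i=1, Z[3]=0)=0; Z[14]=0
i=15: i≥r, start 0; Z[15]=0
i=16: i≥r, start 0; Z[16]=0
i=17: i≥r, start 0; Z[17]=0
i=18: i≥r, start 0; Z[18]=0
i=19: i≥r, start 0; Z[19]=1 scan→box=[19,20)
i=20: i≥r, start 0; Z[20]=4 scan→box=[20,24)
i=21: min(r-i=3, Z[1]=0)=0; Z[21]=0
i=22: min(r-i=2, Z[2]=1)=1; Z[22]=1
i=23: min(r-i=1, Z[3]=0)=0; Z[23]=0
i=24: i≥r, start 0; Z[24]=0
i=25: i≥r, start 0; Z[25]=0
i=26: i≥r, start 0; Z[26]=1 scan→box=[26,27)
i=27: i≥r, start 0; Z[27]=0
i=28: i≥r, start 0; Z[28]=0

[29, 0, 1, 0, 0, 4, 0, 1, 0, 1, 0, 4, 0, 1, 0, 0, 0, 0, 0, 1, 4, 0, 1, 0, 0, 0, 1, 0, 0]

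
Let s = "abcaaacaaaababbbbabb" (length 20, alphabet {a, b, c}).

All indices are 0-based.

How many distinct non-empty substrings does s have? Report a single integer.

173

rank→(start, suffix):
  0 → (7, 'aaaababbbbabb')
  1 → (8, 'aaababbbbabb')
  2 → (3, 'aaacaaaababbbbabb')
  3 → (9, 'aababbbbabb')
  4 → (4, 'aacaaaababbbbabb')
  5 → (10, 'ababbbbabb')
  6 → (17, 'abb')
  7 → (12, 'abbbbabb')
  8 → (0, 'abcaaacaaaababbbbabb')
  9 → (5, 'acaaaababbbbabb')
  10 → (19, 'b')
  11 → (16, 'babb')
  12 → (11, 'babbbbabb')
  13 → (18, 'bb')
  14 → (15, 'bbabb')
  15 → (14, 'bbbabb')
  16 → (13, 'bbbbabb')
  17 → (1, 'bcaaacaaaababbbbabb')
  18 → (6, 'caaaababbbbabb')
  19 → (2, 'caaacaaaababbbbabb')

SA = [7, 8, 3, 9, 4, 10, 17, 12, 0, 5, 19, 16, 11, 18, 15, 14, 13, 1, 6, 2]
rank  pair      lcp
   1  s[7:],s[8:]  3  'aaa'
   2  s[8:],s[3:]  3  'aaa'
   3  s[3:],s[9:]  2  'aa'
   4  s[9:],s[4:]  2  'aa'
   5  s[4:],s[10:]  1  'a'
   6  s[10:],s[17:]  2  'ab'
   7  s[17:],s[12:]  3  'abb'
   8  s[12:],s[0:]  2  'ab'
   9  s[0:],s[5:]  1  'a'
  10  s[5:],s[19:]  0  ''
  11  s[19:],s[16:]  1  'b'
  12  s[16:],s[11:]  4  'babb'
  13  s[11:],s[18:]  1  'b'
  14  s[18:],s[15:]  2  'bb'
  15  s[15:],s[14:]  2  'bb'
  16  s[14:],s[13:]  3  'bbb'
  17  s[13:],s[1:]  1  'b'
  18  s[1:],s[6:]  0  ''
  19  s[6:],s[2:]  4  'caaa'

n(n+1)/2 = 20·21/2 = 210
Σ LCP = 0 + 3 + 3 + 2 + 2 + 1 + 2 + 3 + 2 + 1 + 0 + 1 + 4 + 1 + 2 + 2 + 3 + 1 + 0 + 4 = 37
distinct = 210 − 37 = 173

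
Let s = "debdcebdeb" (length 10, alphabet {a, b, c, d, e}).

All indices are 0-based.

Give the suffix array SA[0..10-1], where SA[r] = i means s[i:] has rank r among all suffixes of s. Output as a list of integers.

rank→(start, suffix):
  0 → (9, 'b')
  1 → (2, 'bdcebdeb')
  2 → (6, 'bdeb')
  3 → (4, 'cebdeb')
  4 → (3, 'dcebdeb')
  5 → (7, 'deb')
  6 → (0, 'debdcebdeb')
  7 → (8, 'eb')
  8 → (1, 'ebdcebdeb')
  9 → (5, 'ebdeb')

[9, 2, 6, 4, 3, 7, 0, 8, 1, 5]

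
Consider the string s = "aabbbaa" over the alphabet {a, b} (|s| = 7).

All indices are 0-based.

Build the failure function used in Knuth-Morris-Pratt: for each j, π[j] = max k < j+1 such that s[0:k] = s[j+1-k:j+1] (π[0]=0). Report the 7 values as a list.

π[0] = 0
j=1 s[j]='a': π[1]=1 (border 'a')
j=2 s[j]='b': k: 1→0; π[2]=0 (border '')
j=3 s[j]='b': π[3]=0 (border '')
j=4 s[j]='b': π[4]=0 (border '')
j=5 s[j]='a': π[5]=1 (border 'a')
j=6 s[j]='a': π[6]=2 (border 'aa')

[0, 1, 0, 0, 0, 1, 2]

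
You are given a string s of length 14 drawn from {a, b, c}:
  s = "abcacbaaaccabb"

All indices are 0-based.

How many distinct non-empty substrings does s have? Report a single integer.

rank→(start, suffix):
  0 → (6, 'aaaccabb')
  1 → (7, 'aaccabb')
  2 → (11, 'abb')
  3 → (0, 'abcacbaaaccabb')
  4 → (3, 'acbaaaccabb')
  5 → (8, 'accabb')
  6 → (13, 'b')
  7 → (5, 'baaaccabb')
  8 → (12, 'bb')
  9 → (1, 'bcacbaaaccabb')
  10 → (10, 'cabb')
  11 → (2, 'cacbaaaccabb')
  12 → (4, 'cbaaaccabb')
  13 → (9, 'ccabb')

SA = [6, 7, 11, 0, 3, 8, 13, 5, 12, 1, 10, 2, 4, 9]
rank  pair      lcp
   1  s[6:],s[7:]  2  'aa'
   2  s[7:],s[11:]  1  'a'
   3  s[11:],s[0:]  2  'ab'
   4  s[0:],s[3:]  1  'a'
   5  s[3:],s[8:]  2  'ac'
   6  s[8:],s[13:]  0  ''
   7  s[13:],s[5:]  1  'b'
   8  s[5:],s[12:]  1  'b'
   9  s[12:],s[1:]  1  'b'
  10  s[1:],s[10:]  0  ''
  11  s[10:],s[2:]  2  'ca'
  12  s[2:],s[4:]  1  'c'
  13  s[4:],s[9:]  1  'c'

n(n+1)/2 = 14·15/2 = 105
Σ LCP = 0 + 2 + 1 + 2 + 1 + 2 + 0 + 1 + 1 + 1 + 0 + 2 + 1 + 1 = 15
distinct = 105 − 15 = 90

90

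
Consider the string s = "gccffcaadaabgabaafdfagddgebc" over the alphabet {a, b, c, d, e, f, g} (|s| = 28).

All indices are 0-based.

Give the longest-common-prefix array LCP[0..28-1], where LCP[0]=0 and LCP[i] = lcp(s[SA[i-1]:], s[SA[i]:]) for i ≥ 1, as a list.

rank | idx | suffix
   0 |   9 | aabgabaafdfagddgebc
   1 |   6 | aadaabgabaafdfagddgebc
   2 |  15 | aafdfagddgebc
   3 |  13 | abaafdfagddgebc
   4 |  10 | abgabaafdfagddgebc
   5 |   7 | adaabgabaafdfagddgebc
   6 |  16 | afdfagddgebc
   7 |  20 | agddgebc
   8 |  14 | baafdfagddgebc
   9 |  26 | bc
  10 |  11 | bgabaafdfagddgebc
  11 |  27 | c
  12 |   5 | caadaabgabaafdfagddgebc
  13 |   1 | ccffcaadaabgabaafdfagddgebc
  14 |   2 | cffcaadaabgabaafdfagddgebc
  15 |   8 | daabgabaafdfagddgebc
  16 |  22 | ddgebc
  17 |  18 | dfagddgebc
  18 |  23 | dgebc
  19 |  25 | ebc
  20 |  19 | fagddgebc
  21 |   4 | fcaadaabgabaafdfagddgebc
  22 |  17 | fdfagddgebc
  23 |   3 | ffcaadaabgabaafdfagddgebc
  24 |  12 | gabaafdfagddgebc
  25 |   0 | gccffcaadaabgabaafdfagddgebc
  26 |  21 | gddgebc
  27 |  24 | gebc

SA = [9, 6, 15, 13, 10, 7, 16, 20, 14, 26, 11, 27, 5, 1, 2, 8, 22, 18, 23, 25, 19, 4, 17, 3, 12, 0, 21, 24]
i: (SA[i-1],SA[i]) lcp shared
  1: (9,6) 2 'aa'
  2: (6,15) 2 'aa'
  3: (15,13) 1 'a'
  4: (13,10) 2 'ab'
  5: (10,7) 1 'a'
  6: (7,16) 1 'a'
  7: (16,20) 1 'a'
  8: (20,14) 0 ''
  9: (14,26) 1 'b'
  10: (26,11) 1 'b'
  11: (11,27) 0 ''
  12: (27,5) 1 'c'
  13: (5,1) 1 'c'
  14: (1,2) 1 'c'
  15: (2,8) 0 ''
  16: (8,22) 1 'd'
  17: (22,18) 1 'd'
  18: (18,23) 1 'd'
  19: (23,25) 0 ''
  20: (25,19) 0 ''
  21: (19,4) 1 'f'
  22: (4,17) 1 'f'
  23: (17,3) 1 'f'
  24: (3,12) 0 ''
  25: (12,0) 1 'g'
  26: (0,21) 1 'g'
  27: (21,24) 1 'g'

[0, 2, 2, 1, 2, 1, 1, 1, 0, 1, 1, 0, 1, 1, 1, 0, 1, 1, 1, 0, 0, 1, 1, 1, 0, 1, 1, 1]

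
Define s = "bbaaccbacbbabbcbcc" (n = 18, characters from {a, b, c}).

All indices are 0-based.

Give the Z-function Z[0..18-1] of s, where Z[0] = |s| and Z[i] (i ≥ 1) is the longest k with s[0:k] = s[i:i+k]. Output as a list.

[18, 1, 0, 0, 0, 0, 1, 0, 0, 3, 1, 0, 2, 1, 0, 1, 0, 0]

Z[0]=18
i=1: fresh scan; Z[1]=1 extend→box=[1,2)
i=2: fresh scan; Z[2]=0
i=3: fresh scan; Z[3]=0
i=4: fresh scan; Z[4]=0
i=5: fresh scan; Z[5]=0
i=6: fresh scan; Z[6]=1 extend→box=[6,7)
i=7: fresh scan; Z[7]=0
i=8: fresh scan; Z[8]=0
i=9: fresh scan; Z[9]=3 extend→box=[9,12)
i=10: min(r-i=2, Z[1]=1)=1; Z[10]=1
i=11: min(r-i=1, Z[2]=0)=0; Z[11]=0
i=12: fresh scan; Z[12]=2 extend→box=[12,14)
i=13: min(r-i=1, Z[1]=1)=1; Z[13]=1
i=14: fresh scan; Z[14]=0
i=15: fresh scan; Z[15]=1 extend→box=[15,16)
i=16: fresh scan; Z[16]=0
i=17: fresh scan; Z[17]=0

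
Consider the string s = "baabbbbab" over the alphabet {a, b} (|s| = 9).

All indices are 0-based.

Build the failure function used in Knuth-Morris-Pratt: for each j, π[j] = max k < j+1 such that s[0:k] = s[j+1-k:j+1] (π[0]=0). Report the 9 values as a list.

[0, 0, 0, 1, 1, 1, 1, 2, 1]

π[0] = 0
j=1 s[j]='a': π[1]=0 (border '')
j=2 s[j]='a': π[2]=0 (border '')
j=3 s[j]='b': π[3]=1 (border 'b')
j=4 s[j]='b': k: 1→0; π[4]=1 (border 'b')
j=5 s[j]='b': k: 1→0; π[5]=1 (border 'b')
j=6 s[j]='b': k: 1→0; π[6]=1 (border 'b')
j=7 s[j]='a': π[7]=2 (border 'ba')
j=8 s[j]='b': k: 2→0; π[8]=1 (border 'b')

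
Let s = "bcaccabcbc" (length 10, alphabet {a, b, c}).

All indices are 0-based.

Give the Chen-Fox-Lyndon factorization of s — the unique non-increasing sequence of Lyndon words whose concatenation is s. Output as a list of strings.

emit factor 1: 'bc' (i=0, period=2)
emit factor 2: 'acc' (i=2, period=3)
emit factor 3: 'abcbc' (i=5, period=5)

["bc", "acc", "abcbc"]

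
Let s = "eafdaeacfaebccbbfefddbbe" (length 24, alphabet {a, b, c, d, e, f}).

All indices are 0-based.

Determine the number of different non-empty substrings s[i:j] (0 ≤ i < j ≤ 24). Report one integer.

sorted suffixes:
  #0 SA[0]=6  'acfaebccbbfefddbbe'
  #1 SA[1]=4  'aeacfaebccbbfefddbbe'
  #2 SA[2]=9  'aebccbbfefddbbe'
  #3 SA[3]=1  'afdaeacfaebccbbfefddbbe'
  #4 SA[4]=21  'bbe'
  #5 SA[5]=14  'bbfefddbbe'
  #6 SA[6]=11  'bccbbfefddbbe'
  #7 SA[7]=22  'be'
  #8 SA[8]=15  'bfefddbbe'
  #9 SA[9]=13  'cbbfefddbbe'
  #10 SA[10]=12  'ccbbfefddbbe'
  #11 SA[11]=7  'cfaebccbbfefddbbe'
  #12 SA[12]=3  'daeacfaebccbbfefddbbe'
  #13 SA[13]=20  'dbbe'
  #14 SA[14]=19  'ddbbe'
  #15 SA[15]=23  'e'
  #16 SA[16]=5  'eacfaebccbbfefddbbe'
  #17 SA[17]=0  'eafdaeacfaebccbbfefddbbe'
  #18 SA[18]=10  'ebccbbfefddbbe'
  #19 SA[19]=17  'efddbbe'
  #20 SA[20]=8  'faebccbbfefddbbe'
  #21 SA[21]=2  'fdaeacfaebccbbfefddbbe'
  #22 SA[22]=18  'fddbbe'
  #23 SA[23]=16  'fefddbbe'

SA = [6, 4, 9, 1, 21, 14, 11, 22, 15, 13, 12, 7, 3, 20, 19, 23, 5, 0, 10, 17, 8, 2, 18, 16]
i: (SA[i-1],SA[i]) lcp shared
  1: (6,4) 1 'a'
  2: (4,9) 2 'ae'
  3: (9,1) 1 'a'
  4: (1,21) 0 ''
  5: (21,14) 2 'bb'
  6: (14,11) 1 'b'
  7: (11,22) 1 'b'
  8: (22,15) 1 'b'
  9: (15,13) 0 ''
  10: (13,12) 1 'c'
  11: (12,7) 1 'c'
  12: (7,3) 0 ''
  13: (3,20) 1 'd'
  14: (20,19) 1 'd'
  15: (19,23) 0 ''
  16: (23,5) 1 'e'
  17: (5,0) 2 'ea'
  18: (0,10) 1 'e'
  19: (10,17) 1 'e'
  20: (17,8) 0 ''
  21: (8,2) 1 'f'
  22: (2,18) 2 'fd'
  23: (18,16) 1 'f'

n(n+1)/2 = 24·25/2 = 300
Σ LCP = 0 + 1 + 2 + 1 + 0 + 2 + 1 + 1 + 1 + 0 + 1 + 1 + 0 + 1 + 1 + 0 + 1 + 2 + 1 + 1 + 0 + 1 + 2 + 1 = 22
distinct = 300 − 22 = 278

278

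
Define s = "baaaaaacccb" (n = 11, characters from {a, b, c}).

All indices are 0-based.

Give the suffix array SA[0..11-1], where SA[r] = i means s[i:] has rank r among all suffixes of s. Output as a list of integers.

rank | idx | suffix
   0 |   1 | aaaaaacccb
   1 |   2 | aaaaacccb
   2 |   3 | aaaacccb
   3 |   4 | aaacccb
   4 |   5 | aacccb
   5 |   6 | acccb
   6 |  10 | b
   7 |   0 | baaaaaacccb
   8 |   9 | cb
   9 |   8 | ccb
  10 |   7 | cccb

[1, 2, 3, 4, 5, 6, 10, 0, 9, 8, 7]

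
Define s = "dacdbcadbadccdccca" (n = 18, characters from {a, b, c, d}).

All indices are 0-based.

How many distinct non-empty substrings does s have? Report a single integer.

149

sorted suffixes:
  #0 SA[0]=17  'a'
  #1 SA[1]=1  'acdbcadbadccdccca'
  #2 SA[2]=6  'adbadccdccca'
  #3 SA[3]=9  'adccdccca'
  #4 SA[4]=8  'badccdccca'
  #5 SA[5]=4  'bcadbadccdccca'
  #6 SA[6]=16  'ca'
  #7 SA[7]=5  'cadbadccdccca'
  #8 SA[8]=15  'cca'
  #9 SA[9]=14  'ccca'
  #10 SA[10]=11  'ccdccca'
  #11 SA[11]=2  'cdbcadbadccdccca'
  #12 SA[12]=12  'cdccca'
  #13 SA[13]=0  'dacdbcadbadccdccca'
  #14 SA[14]=7  'dbadccdccca'
  #15 SA[15]=3  'dbcadbadccdccca'
  #16 SA[16]=13  'dccca'
  #17 SA[17]=10  'dccdccca'

SA = [17, 1, 6, 9, 8, 4, 16, 5, 15, 14, 11, 2, 12, 0, 7, 3, 13, 10]
rank  pair      lcp
   1  s[17:],s[1:]  1  'a'
   2  s[1:],s[6:]  1  'a'
   3  s[6:],s[9:]  2  'ad'
   4  s[9:],s[8:]  0  ''
   5  s[8:],s[4:]  1  'b'
   6  s[4:],s[16:]  0  ''
   7  s[16:],s[5:]  2  'ca'
   8  s[5:],s[15:]  1  'c'
   9  s[15:],s[14:]  2  'cc'
  10  s[14:],s[11:]  2  'cc'
  11  s[11:],s[2:]  1  'c'
  12  s[2:],s[12:]  2  'cd'
  13  s[12:],s[0:]  0  ''
  14  s[0:],s[7:]  1  'd'
  15  s[7:],s[3:]  2  'db'
  16  s[3:],s[13:]  1  'd'
  17  s[13:],s[10:]  3  'dcc'

n(n+1)/2 = 18·19/2 = 171
Σ LCP = 0 + 1 + 1 + 2 + 0 + 1 + 0 + 2 + 1 + 2 + 2 + 1 + 2 + 0 + 1 + 2 + 1 + 3 = 22
distinct = 171 − 22 = 149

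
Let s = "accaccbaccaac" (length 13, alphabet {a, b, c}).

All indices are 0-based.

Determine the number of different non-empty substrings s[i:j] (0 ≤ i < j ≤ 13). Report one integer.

rank→(start, suffix):
  0 → (10, 'aac')
  1 → (11, 'ac')
  2 → (7, 'accaac')
  3 → (0, 'accaccbaccaac')
  4 → (3, 'accbaccaac')
  5 → (6, 'baccaac')
  6 → (12, 'c')
  7 → (9, 'caac')
  8 → (2, 'caccbaccaac')
  9 → (5, 'cbaccaac')
  10 → (8, 'ccaac')
  11 → (1, 'ccaccbaccaac')
  12 → (4, 'ccbaccaac')

SA = [10, 11, 7, 0, 3, 6, 12, 9, 2, 5, 8, 1, 4]
i: (SA[i-1],SA[i]) lcp shared
  1: (10,11) 1 'a'
  2: (11,7) 2 'ac'
  3: (7,0) 4 'acca'
  4: (0,3) 3 'acc'
  5: (3,6) 0 ''
  6: (6,12) 0 ''
  7: (12,9) 1 'c'
  8: (9,2) 2 'ca'
  9: (2,5) 1 'c'
  10: (5,8) 1 'c'
  11: (8,1) 3 'cca'
  12: (1,4) 2 'cc'

n(n+1)/2 = 13·14/2 = 91
Σ LCP = 0 + 1 + 2 + 4 + 3 + 0 + 0 + 1 + 2 + 1 + 1 + 3 + 2 = 20
distinct = 91 − 20 = 71

71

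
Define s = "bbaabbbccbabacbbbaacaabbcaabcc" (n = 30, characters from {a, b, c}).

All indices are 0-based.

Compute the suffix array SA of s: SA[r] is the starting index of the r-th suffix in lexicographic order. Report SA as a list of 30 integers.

[2, 20, 25, 17, 10, 3, 21, 26, 18, 12, 1, 16, 9, 11, 0, 15, 14, 4, 22, 5, 23, 27, 6, 29, 19, 24, 8, 13, 28, 7]

rank→(start, suffix):
  0 → (2, 'aabbbccbabacbbbaacaabbcaabcc')
  1 → (20, 'aabbcaabcc')
  2 → (25, 'aabcc')
  3 → (17, 'aacaabbcaabcc')
  4 → (10, 'abacbbbaacaabbcaabcc')
  5 → (3, 'abbbccbabacbbbaacaabbcaabcc')
  6 → (21, 'abbcaabcc')
  7 → (26, 'abcc')
  8 → (18, 'acaabbcaabcc')
  9 → (12, 'acbbbaacaabbcaabcc')
  10 → (1, 'baabbbccbabacbbbaacaabbcaabcc')
  11 → (16, 'baacaabbcaabcc')
  12 → (9, 'babacbbbaacaabbcaabcc')
  13 → (11, 'bacbbbaacaabbcaabcc')
  14 → (0, 'bbaabbbccbabacbbbaacaabbcaabcc')
  15 → (15, 'bbaacaabbcaabcc')
  16 → (14, 'bbbaacaabbcaabcc')
  17 → (4, 'bbbccbabacbbbaacaabbcaabcc')
  18 → (22, 'bbcaabcc')
  19 → (5, 'bbccbabacbbbaacaabbcaabcc')
  20 → (23, 'bcaabcc')
  21 → (27, 'bcc')
  22 → (6, 'bccbabacbbbaacaabbcaabcc')
  23 → (29, 'c')
  24 → (19, 'caabbcaabcc')
  25 → (24, 'caabcc')
  26 → (8, 'cbabacbbbaacaabbcaabcc')
  27 → (13, 'cbbbaacaabbcaabcc')
  28 → (28, 'cc')
  29 → (7, 'ccbabacbbbaacaabbcaabcc')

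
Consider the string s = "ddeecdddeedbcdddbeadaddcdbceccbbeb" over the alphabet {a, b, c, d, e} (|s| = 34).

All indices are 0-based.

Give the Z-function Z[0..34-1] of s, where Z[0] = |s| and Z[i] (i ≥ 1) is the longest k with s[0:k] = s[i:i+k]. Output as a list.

Z[0]=34
i=1: outside box; Z[1]=1 scan→box=[1,2)
i=2: outside box; Z[2]=0
i=3: outside box; Z[3]=0
i=4: outside box; Z[4]=0
i=5: outside box; Z[5]=2 scan→box=[5,7)
i=6: min(r-i=1, Z[1]=1)=1; Z[6]=4 scan→box=[6,10)
i=7: min(r-i=3, Z[1]=1)=1; Z[7]=1
i=8: min(r-i=2, Z[2]=0)=0; Z[8]=0
i=9: min(r-i=1, Z[3]=0)=0; Z[9]=0
i=10: outside box; Z[10]=1 scan→box=[10,11)
i=11: outside box; Z[11]=0
i=12: outside box; Z[12]=0
i=13: outside box; Z[13]=2 scan→box=[13,15)
i=14: min(r-i=1, Z[1]=1)=1; Z[14]=2 scan→box=[14,16)
i=15: min(r-i=1, Z[1]=1)=1; Z[15]=1
i=16: outside box; Z[16]=0
i=17: outside box; Z[17]=0
i=18: outside box; Z[18]=0
i=19: outside box; Z[19]=1 scan→box=[19,20)
i=20: outside box; Z[20]=0
i=21: outside box; Z[21]=2 scan→box=[21,23)
i=22: min(r-i=1, Z[1]=1)=1; Z[22]=1
i=23: outside box; Z[23]=0
i=24: outside box; Z[24]=1 scan→box=[24,25)
i=25: outside box; Z[25]=0
i=26: outside box; Z[26]=0
i=27: outside box; Z[27]=0
i=28: outside box; Z[28]=0
i=29: outside box; Z[29]=0
i=30: outside box; Z[30]=0
i=31: outside box; Z[31]=0
i=32: outside box; Z[32]=0
i=33: outside box; Z[33]=0

[34, 1, 0, 0, 0, 2, 4, 1, 0, 0, 1, 0, 0, 2, 2, 1, 0, 0, 0, 1, 0, 2, 1, 0, 1, 0, 0, 0, 0, 0, 0, 0, 0, 0]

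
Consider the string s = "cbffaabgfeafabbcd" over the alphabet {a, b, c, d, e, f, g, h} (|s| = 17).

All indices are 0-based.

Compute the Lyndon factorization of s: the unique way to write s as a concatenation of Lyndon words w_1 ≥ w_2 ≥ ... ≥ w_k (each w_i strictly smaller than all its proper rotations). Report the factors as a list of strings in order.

["c", "bff", "aabgfeafabbcd"]

emit factor 1: 'c' (i=0, period=1)
emit factor 2: 'bff' (i=1, period=3)
emit factor 3: 'aabgfeafabbcd' (i=4, period=13)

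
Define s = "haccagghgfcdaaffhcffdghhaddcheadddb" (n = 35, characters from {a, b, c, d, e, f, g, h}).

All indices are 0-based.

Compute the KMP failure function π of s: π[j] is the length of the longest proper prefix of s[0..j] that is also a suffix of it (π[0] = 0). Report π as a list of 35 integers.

π[0] = 0
j=1 s[j]='a': π[1]=0 (border '')
j=2 s[j]='c': π[2]=0 (border '')
j=3 s[j]='c': π[3]=0 (border '')
j=4 s[j]='a': π[4]=0 (border '')
j=5 s[j]='g': π[5]=0 (border '')
j=6 s[j]='g': π[6]=0 (border '')
j=7 s[j]='h': π[7]=1 (border 'h')
j=8 s[j]='g': k: 1→0; π[8]=0 (border '')
j=9 s[j]='f': π[9]=0 (border '')
j=10 s[j]='c': π[10]=0 (border '')
j=11 s[j]='d': π[11]=0 (border '')
j=12 s[j]='a': π[12]=0 (border '')
j=13 s[j]='a': π[13]=0 (border '')
j=14 s[j]='f': π[14]=0 (border '')
j=15 s[j]='f': π[15]=0 (border '')
j=16 s[j]='h': π[16]=1 (border 'h')
j=17 s[j]='c': k: 1→0; π[17]=0 (border '')
j=18 s[j]='f': π[18]=0 (border '')
j=19 s[j]='f': π[19]=0 (border '')
j=20 s[j]='d': π[20]=0 (border '')
j=21 s[j]='g': π[21]=0 (border '')
j=22 s[j]='h': π[22]=1 (border 'h')
j=23 s[j]='h': k: 1→0; π[23]=1 (border 'h')
j=24 s[j]='a': π[24]=2 (border 'ha')
j=25 s[j]='d': k: 2→0; π[25]=0 (border '')
j=26 s[j]='d': π[26]=0 (border '')
j=27 s[j]='c': π[27]=0 (border '')
j=28 s[j]='h': π[28]=1 (border 'h')
j=29 s[j]='e': k: 1→0; π[29]=0 (border '')
j=30 s[j]='a': π[30]=0 (border '')
j=31 s[j]='d': π[31]=0 (border '')
j=32 s[j]='d': π[32]=0 (border '')
j=33 s[j]='d': π[33]=0 (border '')
j=34 s[j]='b': π[34]=0 (border '')

[0, 0, 0, 0, 0, 0, 0, 1, 0, 0, 0, 0, 0, 0, 0, 0, 1, 0, 0, 0, 0, 0, 1, 1, 2, 0, 0, 0, 1, 0, 0, 0, 0, 0, 0]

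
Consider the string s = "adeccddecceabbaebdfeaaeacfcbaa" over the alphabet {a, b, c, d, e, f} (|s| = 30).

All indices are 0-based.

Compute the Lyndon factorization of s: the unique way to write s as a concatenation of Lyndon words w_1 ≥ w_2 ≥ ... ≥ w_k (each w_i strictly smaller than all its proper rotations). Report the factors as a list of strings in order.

emit factor 1: 'adeccddecce' (i=0, period=11)
emit factor 2: 'abbaebdfe' (i=11, period=9)
emit factor 3: 'aaeacfcb' (i=20, period=8)
emit factor 4: 'a' (i=28, period=1)
emit factor 5: 'a' (i=29, period=1)

["adeccddecce", "abbaebdfe", "aaeacfcb", "a", "a"]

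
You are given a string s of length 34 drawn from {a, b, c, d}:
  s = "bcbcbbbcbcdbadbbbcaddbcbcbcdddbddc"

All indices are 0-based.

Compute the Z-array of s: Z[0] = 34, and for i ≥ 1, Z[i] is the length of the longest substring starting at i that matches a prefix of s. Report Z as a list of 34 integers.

[34, 0, 3, 0, 1, 1, 4, 0, 2, 0, 0, 1, 0, 0, 1, 1, 2, 0, 0, 0, 0, 5, 0, 4, 0, 2, 0, 0, 0, 0, 1, 0, 0, 0]

Z[0]=34
i=1: fresh scan; Z[1]=0
i=2: fresh scan; Z[2]=3 extend→box=[2,5)
i=3: min(r-i=2, Z[1]=0)=0; Z[3]=0
i=4: min(r-i=1, Z[2]=3)=1; Z[4]=1
i=5: fresh scan; Z[5]=1 extend→box=[5,6)
i=6: fresh scan; Z[6]=4 extend→box=[6,10)
i=7: min(r-i=3, Z[1]=0)=0; Z[7]=0
i=8: min(r-i=2, Z[2]=3)=2; Z[8]=2
i=9: min(r-i=1, Z[3]=0)=0; Z[9]=0
i=10: fresh scan; Z[10]=0
i=11: fresh scan; Z[11]=1 extend→box=[11,12)
i=12: fresh scan; Z[12]=0
i=13: fresh scan; Z[13]=0
i=14: fresh scan; Z[14]=1 extend→box=[14,15)
i=15: fresh scan; Z[15]=1 extend→box=[15,16)
i=16: fresh scan; Z[16]=2 extend→box=[16,18)
i=17: min(r-i=1, Z[1]=0)=0; Z[17]=0
i=18: fresh scan; Z[18]=0
i=19: fresh scan; Z[19]=0
i=20: fresh scan; Z[20]=0
i=21: fresh scan; Z[21]=5 extend→box=[21,26)
i=22: min(r-i=4, Z[1]=0)=0; Z[22]=0
i=23: min(r-i=3, Z[2]=3)=3; Z[23]=4 extend→box=[23,27)
i=24: min(r-i=3, Z[1]=0)=0; Z[24]=0
i=25: min(r-i=2, Z[2]=3)=2; Z[25]=2
i=26: min(r-i=1, Z[3]=0)=0; Z[26]=0
i=27: fresh scan; Z[27]=0
i=28: fresh scan; Z[28]=0
i=29: fresh scan; Z[29]=0
i=30: fresh scan; Z[30]=1 extend→box=[30,31)
i=31: fresh scan; Z[31]=0
i=32: fresh scan; Z[32]=0
i=33: fresh scan; Z[33]=0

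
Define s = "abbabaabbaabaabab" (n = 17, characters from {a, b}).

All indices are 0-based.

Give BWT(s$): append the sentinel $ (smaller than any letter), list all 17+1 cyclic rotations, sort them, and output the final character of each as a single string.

rank  rotation            last
    0  $abbabaabbaabaabab  b
    1  aabaabab$abbabaabb  b
    2  aabab$abbabaabbaab  b
    3  aabbaabaabab$abbab  b
    4  ab$abbabaabbaabaab  b
    5  abaabab$abbabaabba  a
    6  abaabbaabaabab$abb  b
    7  abab$abbabaabbaaba  a
    8  abbaabaabab$abbaba  a
    9  abbabaabbaabaabab$  $
   10  b$abbabaabbaabaaba  a
   11  baabaabab$abbabaab  b
   12  baabab$abbabaabbaa  a
   13  baabbaabaabab$abba  a
   14  bab$abbabaabbaabaa  a
   15  babaabbaabaabab$ab  b
   16  bbaabaabab$abbabaa  a
   17  bbabaabbaabaabab$a  a

bbbbbabaa$abaaabaa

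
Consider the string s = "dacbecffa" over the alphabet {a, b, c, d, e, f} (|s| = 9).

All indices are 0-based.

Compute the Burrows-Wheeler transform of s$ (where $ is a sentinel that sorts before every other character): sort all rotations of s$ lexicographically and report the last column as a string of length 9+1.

afdcae$bfc

rank  rotation    last
    0  $dacbecffa  a
    1  a$dacbecff  f
    2  acbecffa$d  d
    3  becffa$dac  c
    4  cbecffa$da  a
    5  cffa$dacbe  e
    6  dacbecffa$  $
    7  ecffa$dacb  b
    8  fa$dacbecf  f
    9  ffa$dacbec  c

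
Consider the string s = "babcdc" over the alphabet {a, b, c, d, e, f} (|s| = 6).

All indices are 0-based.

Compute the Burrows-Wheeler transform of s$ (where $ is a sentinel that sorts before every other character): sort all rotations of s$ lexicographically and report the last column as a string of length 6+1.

cb$adbc

rank  rotation last
    0  $babcdc  c
    1  abcdc$b  b
    2  babcdc$  $
    3  bcdc$ba  a
    4  c$babcd  d
    5  cdc$bab  b
    6  dc$babc  c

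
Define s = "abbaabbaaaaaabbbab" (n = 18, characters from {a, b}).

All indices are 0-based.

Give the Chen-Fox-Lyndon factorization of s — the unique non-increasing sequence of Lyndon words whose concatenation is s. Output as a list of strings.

["abb", "aabb", "aaaaaabbbab"]

emit factor 1: 'abb' (i=0, period=3)
emit factor 2: 'aabb' (i=3, period=4)
emit factor 3: 'aaaaaabbbab' (i=7, period=11)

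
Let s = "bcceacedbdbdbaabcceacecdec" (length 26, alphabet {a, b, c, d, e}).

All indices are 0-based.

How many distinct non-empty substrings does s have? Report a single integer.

301

rank→(start, suffix):
  0 → (13, 'aabcceacecdec')
  1 → (14, 'abcceacecdec')
  2 → (19, 'acecdec')
  3 → (4, 'acedbdbdbaabcceacecdec')
  4 → (12, 'baabcceacecdec')
  5 → (15, 'bcceacecdec')
  6 → (0, 'bcceacedbdbdbaabcceacecdec')
  7 → (10, 'bdbaabcceacecdec')
  8 → (8, 'bdbdbaabcceacecdec')
  9 → (25, 'c')
  10 → (16, 'cceacecdec')
  11 → (1, 'cceacedbdbdbaabcceacecdec')
  12 → (22, 'cdec')
  13 → (17, 'ceacecdec')
  14 → (2, 'ceacedbdbdbaabcceacecdec')
  15 → (20, 'cecdec')
  16 → (5, 'cedbdbdbaabcceacecdec')
  17 → (11, 'dbaabcceacecdec')
  18 → (9, 'dbdbaabcceacecdec')
  19 → (7, 'dbdbdbaabcceacecdec')
  20 → (23, 'dec')
  21 → (18, 'eacecdec')
  22 → (3, 'eacedbdbdbaabcceacecdec')
  23 → (24, 'ec')
  24 → (21, 'ecdec')
  25 → (6, 'edbdbdbaabcceacecdec')

SA = [13, 14, 19, 4, 12, 15, 0, 10, 8, 25, 16, 1, 22, 17, 2, 20, 5, 11, 9, 7, 23, 18, 3, 24, 21, 6]
rank  pair      lcp
   1  s[13:],s[14:]  1  'a'
   2  s[14:],s[19:]  1  'a'
   3  s[19:],s[4:]  3  'ace'
   4  s[4:],s[12:]  0  ''
   5  s[12:],s[15:]  1  'b'
   6  s[15:],s[0:]  7  'bcceace'
   7  s[0:],s[10:]  1  'b'
   8  s[10:],s[8:]  3  'bdb'
   9  s[8:],s[25:]  0  ''
  10  s[25:],s[16:]  1  'c'
  11  s[16:],s[1:]  6  'cceace'
  12  s[1:],s[22:]  1  'c'
  13  s[22:],s[17:]  1  'c'
  14  s[17:],s[2:]  5  'ceace'
  15  s[2:],s[20:]  2  'ce'
  16  s[20:],s[5:]  2  'ce'
  17  s[5:],s[11:]  0  ''
  18  s[11:],s[9:]  2  'db'
  19  s[9:],s[7:]  4  'dbdb'
  20  s[7:],s[23:]  1  'd'
  21  s[23:],s[18:]  0  ''
  22  s[18:],s[3:]  4  'eace'
  23  s[3:],s[24:]  1  'e'
  24  s[24:],s[21:]  2  'ec'
  25  s[21:],s[6:]  1  'e'

n(n+1)/2 = 26·27/2 = 351
Σ LCP = 0 + 1 + 1 + 3 + 0 + 1 + 7 + 1 + 3 + 0 + 1 + 6 + 1 + 1 + 5 + 2 + 2 + 0 + 2 + 4 + 1 + 0 + 4 + 1 + 2 + 1 = 50
distinct = 351 − 50 = 301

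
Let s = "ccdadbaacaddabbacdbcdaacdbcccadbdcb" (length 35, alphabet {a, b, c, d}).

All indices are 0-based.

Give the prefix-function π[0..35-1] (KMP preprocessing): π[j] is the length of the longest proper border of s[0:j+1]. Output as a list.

[0, 1, 0, 0, 0, 0, 0, 0, 1, 0, 0, 0, 0, 0, 0, 0, 1, 0, 0, 1, 0, 0, 0, 1, 0, 0, 1, 2, 2, 0, 0, 0, 0, 1, 0]

π[0] = 0
j=1 s[j]='c': π[1]=1 (border 'c')
j=2 s[j]='d': k: 1→0; π[2]=0 (border '')
j=3 s[j]='a': π[3]=0 (border '')
j=4 s[j]='d': π[4]=0 (border '')
j=5 s[j]='b': π[5]=0 (border '')
j=6 s[j]='a': π[6]=0 (border '')
j=7 s[j]='a': π[7]=0 (border '')
j=8 s[j]='c': π[8]=1 (border 'c')
j=9 s[j]='a': k: 1→0; π[9]=0 (border '')
j=10 s[j]='d': π[10]=0 (border '')
j=11 s[j]='d': π[11]=0 (border '')
j=12 s[j]='a': π[12]=0 (border '')
j=13 s[j]='b': π[13]=0 (border '')
j=14 s[j]='b': π[14]=0 (border '')
j=15 s[j]='a': π[15]=0 (border '')
j=16 s[j]='c': π[16]=1 (border 'c')
j=17 s[j]='d': k: 1→0; π[17]=0 (border '')
j=18 s[j]='b': π[18]=0 (border '')
j=19 s[j]='c': π[19]=1 (border 'c')
j=20 s[j]='d': k: 1→0; π[20]=0 (border '')
j=21 s[j]='a': π[21]=0 (border '')
j=22 s[j]='a': π[22]=0 (border '')
j=23 s[j]='c': π[23]=1 (border 'c')
j=24 s[j]='d': k: 1→0; π[24]=0 (border '')
j=25 s[j]='b': π[25]=0 (border '')
j=26 s[j]='c': π[26]=1 (border 'c')
j=27 s[j]='c': π[27]=2 (border 'cc')
j=28 s[j]='c': k: 2→1; π[28]=2 (border 'cc')
j=29 s[j]='a': k: 2→1→0; π[29]=0 (border '')
j=30 s[j]='d': π[30]=0 (border '')
j=31 s[j]='b': π[31]=0 (border '')
j=32 s[j]='d': π[32]=0 (border '')
j=33 s[j]='c': π[33]=1 (border 'c')
j=34 s[j]='b': k: 1→0; π[34]=0 (border '')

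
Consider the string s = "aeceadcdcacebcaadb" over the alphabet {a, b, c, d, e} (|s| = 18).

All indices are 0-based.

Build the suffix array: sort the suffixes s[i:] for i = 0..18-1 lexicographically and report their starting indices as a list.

[14, 9, 15, 4, 0, 17, 12, 13, 8, 6, 2, 10, 16, 7, 5, 3, 11, 1]

rank→(start, suffix):
  0 → (14, 'aadb')
  1 → (9, 'acebcaadb')
  2 → (15, 'adb')
  3 → (4, 'adcdcacebcaadb')
  4 → (0, 'aeceadcdcacebcaadb')
  5 → (17, 'b')
  6 → (12, 'bcaadb')
  7 → (13, 'caadb')
  8 → (8, 'cacebcaadb')
  9 → (6, 'cdcacebcaadb')
  10 → (2, 'ceadcdcacebcaadb')
  11 → (10, 'cebcaadb')
  12 → (16, 'db')
  13 → (7, 'dcacebcaadb')
  14 → (5, 'dcdcacebcaadb')
  15 → (3, 'eadcdcacebcaadb')
  16 → (11, 'ebcaadb')
  17 → (1, 'eceadcdcacebcaadb')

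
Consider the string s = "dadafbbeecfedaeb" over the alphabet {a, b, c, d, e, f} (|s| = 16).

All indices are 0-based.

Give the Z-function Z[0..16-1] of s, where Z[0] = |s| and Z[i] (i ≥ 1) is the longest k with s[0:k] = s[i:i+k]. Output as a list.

[16, 0, 2, 0, 0, 0, 0, 0, 0, 0, 0, 0, 2, 0, 0, 0]

Z[0]=16
i=1: i≥r, start 0; Z[1]=0
i=2: i≥r, start 0; Z[2]=2 extend→box=[2,4)
i=3: min(r-i=1, Z[1]=0)=0; Z[3]=0
i=4: i≥r, start 0; Z[4]=0
i=5: i≥r, start 0; Z[5]=0
i=6: i≥r, start 0; Z[6]=0
i=7: i≥r, start 0; Z[7]=0
i=8: i≥r, start 0; Z[8]=0
i=9: i≥r, start 0; Z[9]=0
i=10: i≥r, start 0; Z[10]=0
i=11: i≥r, start 0; Z[11]=0
i=12: i≥r, start 0; Z[12]=2 extend→box=[12,14)
i=13: min(r-i=1, Z[1]=0)=0; Z[13]=0
i=14: i≥r, start 0; Z[14]=0
i=15: i≥r, start 0; Z[15]=0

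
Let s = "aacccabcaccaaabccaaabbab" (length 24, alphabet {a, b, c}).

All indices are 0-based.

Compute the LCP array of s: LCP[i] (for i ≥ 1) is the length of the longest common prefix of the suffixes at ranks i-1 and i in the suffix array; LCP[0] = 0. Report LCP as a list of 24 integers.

[0, 4, 2, 3, 2, 1, 2, 2, 3, 1, 3, 0, 1, 1, 1, 2, 0, 5, 2, 2, 1, 6, 3, 2]

rank→(start, suffix):
  0 → (17, 'aaabbab')
  1 → (11, 'aaabccaaabbab')
  2 → (18, 'aabbab')
  3 → (12, 'aabccaaabbab')
  4 → (0, 'aacccabcaccaaabccaaabbab')
  5 → (22, 'ab')
  6 → (19, 'abbab')
  7 → (5, 'abcaccaaabccaaabbab')
  8 → (13, 'abccaaabbab')
  9 → (8, 'accaaabccaaabbab')
  10 → (1, 'acccabcaccaaabccaaabbab')
  11 → (23, 'b')
  12 → (21, 'bab')
  13 → (20, 'bbab')
  14 → (6, 'bcaccaaabccaaabbab')
  15 → (14, 'bccaaabbab')
  16 → (16, 'caaabbab')
  17 → (10, 'caaabccaaabbab')
  18 → (4, 'cabcaccaaabccaaabbab')
  19 → (7, 'caccaaabccaaabbab')
  20 → (15, 'ccaaabbab')
  21 → (9, 'ccaaabccaaabbab')
  22 → (3, 'ccabcaccaaabccaaabbab')
  23 → (2, 'cccabcaccaaabccaaabbab')

SA = [17, 11, 18, 12, 0, 22, 19, 5, 13, 8, 1, 23, 21, 20, 6, 14, 16, 10, 4, 7, 15, 9, 3, 2]
i: (SA[i-1],SA[i]) lcp shared
  1: (17,11) 4 'aaab'
  2: (11,18) 2 'aa'
  3: (18,12) 3 'aab'
  4: (12,0) 2 'aa'
  5: (0,22) 1 'a'
  6: (22,19) 2 'ab'
  7: (19,5) 2 'ab'
  8: (5,13) 3 'abc'
  9: (13,8) 1 'a'
  10: (8,1) 3 'acc'
  11: (1,23) 0 ''
  12: (23,21) 1 'b'
  13: (21,20) 1 'b'
  14: (20,6) 1 'b'
  15: (6,14) 2 'bc'
  16: (14,16) 0 ''
  17: (16,10) 5 'caaab'
  18: (10,4) 2 'ca'
  19: (4,7) 2 'ca'
  20: (7,15) 1 'c'
  21: (15,9) 6 'ccaaab'
  22: (9,3) 3 'cca'
  23: (3,2) 2 'cc'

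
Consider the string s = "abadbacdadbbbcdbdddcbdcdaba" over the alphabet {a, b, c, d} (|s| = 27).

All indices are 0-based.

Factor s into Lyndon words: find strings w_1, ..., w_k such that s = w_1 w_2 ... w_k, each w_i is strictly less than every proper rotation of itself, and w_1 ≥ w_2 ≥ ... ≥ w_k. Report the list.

emit factor 1: 'abadbacdadbbbcdbdddcbdcd' (i=0, period=24)
emit factor 2: 'ab' (i=24, period=2)
emit factor 3: 'a' (i=26, period=1)

["abadbacdadbbbcdbdddcbdcd", "ab", "a"]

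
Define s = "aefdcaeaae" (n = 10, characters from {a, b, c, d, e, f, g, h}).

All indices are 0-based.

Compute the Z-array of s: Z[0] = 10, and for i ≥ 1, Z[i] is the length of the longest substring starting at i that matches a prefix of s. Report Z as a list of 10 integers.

Z[0]=10
i=1: fresh scan; Z[1]=0
i=2: fresh scan; Z[2]=0
i=3: fresh scan; Z[3]=0
i=4: fresh scan; Z[4]=0
i=5: fresh scan; Z[5]=2 extend→box=[5,7)
i=6: min(r-i=1, Z[1]=0)=0; Z[6]=0
i=7: fresh scan; Z[7]=1 extend→box=[7,8)
i=8: fresh scan; Z[8]=2 extend→box=[8,10)
i=9: min(r-i=1, Z[1]=0)=0; Z[9]=0

[10, 0, 0, 0, 0, 2, 0, 1, 2, 0]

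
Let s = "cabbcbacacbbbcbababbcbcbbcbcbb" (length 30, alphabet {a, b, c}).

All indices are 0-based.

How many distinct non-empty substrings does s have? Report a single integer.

rank→(start, suffix):
  0 → (15, 'ababbcbcbbcbcbb')
  1 → (1, 'abbcbacacbbbcbababbcbcbbcbcbb')
  2 → (17, 'abbcbcbbcbcbb')
  3 → (6, 'acacbbbcbababbcbcbbcbcbb')
  4 → (8, 'acbbbcbababbcbcbbcbcbb')
  5 → (29, 'b')
  6 → (14, 'bababbcbcbbcbcbb')
  7 → (16, 'babbcbcbbcbcbb')
  8 → (5, 'bacacbbbcbababbcbcbbcbcbb')
  9 → (28, 'bb')
  10 → (10, 'bbbcbababbcbcbbcbcbb')
  11 → (11, 'bbcbababbcbcbbcbcbb')
  12 → (2, 'bbcbacacbbbcbababbcbcbbcbcbb')
  13 → (23, 'bbcbcbb')
  14 → (18, 'bbcbcbbcbcbb')
  15 → (12, 'bcbababbcbcbbcbcbb')
  16 → (3, 'bcbacacbbbcbababbcbcbbcbcbb')
  17 → (26, 'bcbb')
  18 → (21, 'bcbbcbcbb')
  19 → (24, 'bcbcbb')
  20 → (19, 'bcbcbbcbcbb')
  21 → (0, 'cabbcbacacbbbcbababbcbcbbcbcbb')
  22 → (7, 'cacbbbcbababbcbcbbcbcbb')
  23 → (13, 'cbababbcbcbbcbcbb')
  24 → (4, 'cbacacbbbcbababbcbcbbcbcbb')
  25 → (27, 'cbb')
  26 → (9, 'cbbbcbababbcbcbbcbcbb')
  27 → (22, 'cbbcbcbb')
  28 → (25, 'cbcbb')
  29 → (20, 'cbcbbcbcbb')

SA = [15, 1, 17, 6, 8, 29, 14, 16, 5, 28, 10, 11, 2, 23, 18, 12, 3, 26, 21, 24, 19, 0, 7, 13, 4, 27, 9, 22, 25, 20]
rank  pair      lcp
   1  s[15:],s[1:]  2  'ab'
   2  s[1:],s[17:]  5  'abbcb'
   3  s[17:],s[6:]  1  'a'
   4  s[6:],s[8:]  2  'ac'
   5  s[8:],s[29:]  0  ''
   6  s[29:],s[14:]  1  'b'
   7  s[14:],s[16:]  3  'bab'
   8  s[16:],s[5:]  2  'ba'
   9  s[5:],s[28:]  1  'b'
  10  s[28:],s[10:]  2  'bb'
  11  s[10:],s[11:]  2  'bb'
  12  s[11:],s[2:]  5  'bbcba'
  13  s[2:],s[23:]  4  'bbcb'
  14  s[23:],s[18:]  7  'bbcbcbb'
  15  s[18:],s[12:]  1  'b'
  16  s[12:],s[3:]  4  'bcba'
  17  s[3:],s[26:]  3  'bcb'
  18  s[26:],s[21:]  4  'bcbb'
  19  s[21:],s[24:]  3  'bcb'
  20  s[24:],s[19:]  6  'bcbcbb'
  21  s[19:],s[0:]  0  ''
  22  s[0:],s[7:]  2  'ca'
  23  s[7:],s[13:]  1  'c'
  24  s[13:],s[4:]  3  'cba'
  25  s[4:],s[27:]  2  'cb'
  26  s[27:],s[9:]  3  'cbb'
  27  s[9:],s[22:]  3  'cbb'
  28  s[22:],s[25:]  2  'cb'
  29  s[25:],s[20:]  5  'cbcbb'

n(n+1)/2 = 30·31/2 = 465
Σ LCP = 0 + 2 + 5 + 1 + 2 + 0 + 1 + 3 + 2 + 1 + 2 + 2 + 5 + 4 + 7 + 1 + 4 + 3 + 4 + 3 + 6 + 0 + 2 + 1 + 3 + 2 + 3 + 3 + 2 + 5 = 79
distinct = 465 − 79 = 386

386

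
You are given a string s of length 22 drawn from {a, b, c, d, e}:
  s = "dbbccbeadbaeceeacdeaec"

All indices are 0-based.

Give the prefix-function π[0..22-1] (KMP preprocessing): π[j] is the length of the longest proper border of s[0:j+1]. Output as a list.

π[0] = 0
j=1 s[j]='b': π[1]=0 (border '')
j=2 s[j]='b': π[2]=0 (border '')
j=3 s[j]='c': π[3]=0 (border '')
j=4 s[j]='c': π[4]=0 (border '')
j=5 s[j]='b': π[5]=0 (border '')
j=6 s[j]='e': π[6]=0 (border '')
j=7 s[j]='a': π[7]=0 (border '')
j=8 s[j]='d': π[8]=1 (border 'd')
j=9 s[j]='b': π[9]=2 (border 'db')
j=10 s[j]='a': k: 2→0; π[10]=0 (border '')
j=11 s[j]='e': π[11]=0 (border '')
j=12 s[j]='c': π[12]=0 (border '')
j=13 s[j]='e': π[13]=0 (border '')
j=14 s[j]='e': π[14]=0 (border '')
j=15 s[j]='a': π[15]=0 (border '')
j=16 s[j]='c': π[16]=0 (border '')
j=17 s[j]='d': π[17]=1 (border 'd')
j=18 s[j]='e': k: 1→0; π[18]=0 (border '')
j=19 s[j]='a': π[19]=0 (border '')
j=20 s[j]='e': π[20]=0 (border '')
j=21 s[j]='c': π[21]=0 (border '')

[0, 0, 0, 0, 0, 0, 0, 0, 1, 2, 0, 0, 0, 0, 0, 0, 0, 1, 0, 0, 0, 0]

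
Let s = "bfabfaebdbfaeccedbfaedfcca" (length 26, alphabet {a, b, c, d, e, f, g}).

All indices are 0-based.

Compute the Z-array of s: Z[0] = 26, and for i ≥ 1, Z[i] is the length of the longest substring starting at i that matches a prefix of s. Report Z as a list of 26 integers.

[26, 0, 0, 3, 0, 0, 0, 1, 0, 3, 0, 0, 0, 0, 0, 0, 0, 3, 0, 0, 0, 0, 0, 0, 0, 0]

Z[0]=26
i=1: outside box; Z[1]=0
i=2: outside box; Z[2]=0
i=3: outside box; Z[3]=3 grow→box=[3,6)
i=4: min(r-i=2, Z[1]=0)=0; Z[4]=0
i=5: min(r-i=1, Z[2]=0)=0; Z[5]=0
i=6: outside box; Z[6]=0
i=7: outside box; Z[7]=1 grow→box=[7,8)
i=8: outside box; Z[8]=0
i=9: outside box; Z[9]=3 grow→box=[9,12)
i=10: min(r-i=2, Z[1]=0)=0; Z[10]=0
i=11: min(r-i=1, Z[2]=0)=0; Z[11]=0
i=12: outside box; Z[12]=0
i=13: outside box; Z[13]=0
i=14: outside box; Z[14]=0
i=15: outside box; Z[15]=0
i=16: outside box; Z[16]=0
i=17: outside box; Z[17]=3 grow→box=[17,20)
i=18: min(r-i=2, Z[1]=0)=0; Z[18]=0
i=19: min(r-i=1, Z[2]=0)=0; Z[19]=0
i=20: outside box; Z[20]=0
i=21: outside box; Z[21]=0
i=22: outside box; Z[22]=0
i=23: outside box; Z[23]=0
i=24: outside box; Z[24]=0
i=25: outside box; Z[25]=0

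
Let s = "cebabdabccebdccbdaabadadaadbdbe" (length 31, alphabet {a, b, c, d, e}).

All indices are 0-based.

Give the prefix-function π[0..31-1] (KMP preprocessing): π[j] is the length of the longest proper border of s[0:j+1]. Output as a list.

[0, 0, 0, 0, 0, 0, 0, 0, 1, 1, 2, 3, 0, 1, 1, 0, 0, 0, 0, 0, 0, 0, 0, 0, 0, 0, 0, 0, 0, 0, 0]

π[0] = 0
j=1 s[j]='e': π[1]=0 (border '')
j=2 s[j]='b': π[2]=0 (border '')
j=3 s[j]='a': π[3]=0 (border '')
j=4 s[j]='b': π[4]=0 (border '')
j=5 s[j]='d': π[5]=0 (border '')
j=6 s[j]='a': π[6]=0 (border '')
j=7 s[j]='b': π[7]=0 (border '')
j=8 s[j]='c': π[8]=1 (border 'c')
j=9 s[j]='c': k: 1→0; π[9]=1 (border 'c')
j=10 s[j]='e': π[10]=2 (border 'ce')
j=11 s[j]='b': π[11]=3 (border 'ceb')
j=12 s[j]='d': k: 3→0; π[12]=0 (border '')
j=13 s[j]='c': π[13]=1 (border 'c')
j=14 s[j]='c': k: 1→0; π[14]=1 (border 'c')
j=15 s[j]='b': k: 1→0; π[15]=0 (border '')
j=16 s[j]='d': π[16]=0 (border '')
j=17 s[j]='a': π[17]=0 (border '')
j=18 s[j]='a': π[18]=0 (border '')
j=19 s[j]='b': π[19]=0 (border '')
j=20 s[j]='a': π[20]=0 (border '')
j=21 s[j]='d': π[21]=0 (border '')
j=22 s[j]='a': π[22]=0 (border '')
j=23 s[j]='d': π[23]=0 (border '')
j=24 s[j]='a': π[24]=0 (border '')
j=25 s[j]='a': π[25]=0 (border '')
j=26 s[j]='d': π[26]=0 (border '')
j=27 s[j]='b': π[27]=0 (border '')
j=28 s[j]='d': π[28]=0 (border '')
j=29 s[j]='b': π[29]=0 (border '')
j=30 s[j]='e': π[30]=0 (border '')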